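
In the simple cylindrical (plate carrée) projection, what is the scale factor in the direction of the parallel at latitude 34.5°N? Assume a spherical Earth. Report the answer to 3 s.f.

1.21

In the plate carrée (x = Rλ, y = Rφ), meridians are true-scale (h = 1) and parallels are stretched by k = sec φ.
k = 1/cos 34.5° = 1/0.8241 = 1.213.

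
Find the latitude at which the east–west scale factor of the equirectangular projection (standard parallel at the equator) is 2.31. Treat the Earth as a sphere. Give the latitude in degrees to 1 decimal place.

Plate carrée: h = 1, k = sec φ along parallels.
sec φ = 2.31  ⇒  cos φ = 0.4329  ⇒  φ ≈ 64.3°.

64.3°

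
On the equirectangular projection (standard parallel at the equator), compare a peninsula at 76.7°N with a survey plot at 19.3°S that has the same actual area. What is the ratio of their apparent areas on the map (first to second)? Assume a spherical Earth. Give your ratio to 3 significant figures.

In the plate carrée (x = Rλ, y = Rφ), meridians are true-scale (h = 1) and parallels are stretched by k = sec φ.
Areal scale at 76.7°: h·k = 1.000 × 4.347 = 4.347.
Areal scale at 19.3°: h·k = 1.000 × 1.060 = 1.060.
Ratio = 4.347/1.060 ≈ 4.10.

4.10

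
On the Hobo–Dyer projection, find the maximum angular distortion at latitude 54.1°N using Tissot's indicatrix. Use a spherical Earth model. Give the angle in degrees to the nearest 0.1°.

The Hobo–Dyer projection is cylindrical equal-area with φ₀ = 37.5°. A cylindrical equal-area projection with standard parallel φ₀ has meridian scale h = cos φ / cos φ₀ and parallel scale k = cos φ₀ / cos φ (so areas are preserved, h·k = 1).
At 54.1°: h = 0.7391, k = 1.353; principal scales a = 1.353, b = 0.7391.
sin(ω/2) = (a − b)/(a + b) = 0.6139/2.092 = 0.2934, so ω = 2 arcsin(0.2934) ≈ 34.1°.

34.1°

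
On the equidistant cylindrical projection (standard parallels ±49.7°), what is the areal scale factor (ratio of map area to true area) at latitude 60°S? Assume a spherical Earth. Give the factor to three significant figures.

The equidistant cylindrical projection with φ₀ = 49.7° has h = 1 (meridians true) and k = cos φ₀ / cos φ along parallels.
Areal scale = h·k = 1 × cos φ₀ / cos φ; at 60°, h = 1.000, k = 1.294, so h·k = 1.294.

1.29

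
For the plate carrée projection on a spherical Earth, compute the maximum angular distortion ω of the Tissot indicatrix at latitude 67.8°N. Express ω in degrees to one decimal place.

Plate carrée maps x = Rλ, y = Rφ. The meridian scale is h = 1 and the parallel scale is k = 1/cos φ = sec φ.
At 67.8°: h = 1.000, k = 2.647; principal scales a = 2.647, b = 1.000.
sin(ω/2) = (a − b)/(a + b) = 1.647/3.647 = 0.4515, so ω = 2 arcsin(0.4515) ≈ 53.7°.

53.7°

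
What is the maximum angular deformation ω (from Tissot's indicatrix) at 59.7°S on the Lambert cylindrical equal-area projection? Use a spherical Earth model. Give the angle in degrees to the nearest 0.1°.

The Lambert cylindrical equal-area projection is the cylindrical equal-area projection with its standard parallel at the equator (φ₀ = 0). A cylindrical equal-area projection with standard parallel φ₀ has meridian scale h = cos φ / cos φ₀ and parallel scale k = cos φ₀ / cos φ (so areas are preserved, h·k = 1).
At 59.7°: h = 0.5045, k = 1.982; principal scales a = 1.982, b = 0.5045.
sin(ω/2) = (a − b)/(a + b) = 1.478/2.487 = 0.5942, so ω = 2 arcsin(0.5942) ≈ 72.9°.

72.9°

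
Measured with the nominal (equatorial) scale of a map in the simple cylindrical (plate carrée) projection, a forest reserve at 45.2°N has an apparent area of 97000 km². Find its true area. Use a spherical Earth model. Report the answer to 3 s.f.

Plate carrée maps x = Rλ, y = Rφ. The meridian scale is h = 1 and the parallel scale is k = 1/cos φ = sec φ.
Areal scale = h·k = 1 × sec φ; at 45.2°, h = 1.000, k = 1.419, so h·k = 1.419.
True area = apparent / (areal scale) = 97000 / 1.419 ≈ 68300 km².

68300 km²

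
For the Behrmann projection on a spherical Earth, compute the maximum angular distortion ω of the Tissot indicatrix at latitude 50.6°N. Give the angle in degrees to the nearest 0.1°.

35.0°

Behrmann is a cylindrical equal-area projection with standard parallels at ±30°. For cylindrical equal-area with standard parallel φ₀, h = cos φ / cos φ₀ and k = cos φ₀ / cos φ, so h·k = 1.
At 50.6°: h = 0.7329, k = 1.364; principal scales a = 1.364, b = 0.7329.
sin(ω/2) = (a − b)/(a + b) = 0.6315/2.097 = 0.3011, so ω = 2 arcsin(0.3011) ≈ 35.0°.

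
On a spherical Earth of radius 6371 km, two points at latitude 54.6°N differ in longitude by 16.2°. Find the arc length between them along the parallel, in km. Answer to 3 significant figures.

Arc length along a parallel = R cos φ · Δλ (with Δλ in radians).
= 6371 × cos 54.6° × (16.2° × π/180) = 6371 × 0.5793 × 0.2827 ≈ 1040 km.

1040 km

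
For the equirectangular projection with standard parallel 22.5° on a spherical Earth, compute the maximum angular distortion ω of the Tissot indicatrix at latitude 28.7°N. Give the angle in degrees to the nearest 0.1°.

With standard parallel φ₀ = 22.5°, the equirectangular projection gives x = Rλ cos φ₀, y = Rφ, so h = 1 and k = cos 22.5° / cos φ.
At 28.7°: h = 1.000, k = 1.053; principal scales a = 1.053, b = 1.000.
sin(ω/2) = (a − b)/(a + b) = 0.05328/2.053 = 0.02595, so ω = 2 arcsin(0.02595) ≈ 3.0°.

3.0°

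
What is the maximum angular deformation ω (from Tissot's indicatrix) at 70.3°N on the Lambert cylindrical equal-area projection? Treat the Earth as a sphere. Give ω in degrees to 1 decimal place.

105.5°

The Lambert cylindrical equal-area projection is the cylindrical equal-area projection with its standard parallel at the equator (φ₀ = 0). For cylindrical equal-area with standard parallel φ₀, h = cos φ / cos φ₀ and k = cos φ₀ / cos φ, so h·k = 1.
At 70.3°: h = 0.3371, k = 2.967; principal scales a = 2.967, b = 0.3371.
sin(ω/2) = (a − b)/(a + b) = 2.629/3.304 = 0.7959, so ω = 2 arcsin(0.7959) ≈ 105.5°.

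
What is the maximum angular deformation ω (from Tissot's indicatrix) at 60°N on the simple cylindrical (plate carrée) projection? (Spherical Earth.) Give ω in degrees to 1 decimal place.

38.9°

Plate carrée maps x = Rλ, y = Rφ. The meridian scale is h = 1 and the parallel scale is k = 1/cos φ = sec φ.
At 60°: h = 1.000, k = 2.000; principal scales a = 2.000, b = 1.000.
sin(ω/2) = (a − b)/(a + b) = 1.0000/3.000 = 0.3333, so ω = 2 arcsin(0.3333) ≈ 38.9°.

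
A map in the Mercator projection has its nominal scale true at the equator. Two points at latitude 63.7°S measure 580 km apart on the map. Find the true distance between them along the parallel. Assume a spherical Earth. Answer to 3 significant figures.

257 km

The Mercator projection is conformal; its linear scale factor is the same in every direction and equals sec φ = 1/cos φ.
Along the parallel at 63.7°, map distances are exaggerated by k = sec 63.7° = 2.257.
True distance = 580 / 2.257 = 580 × cos 63.7° ≈ 257 km.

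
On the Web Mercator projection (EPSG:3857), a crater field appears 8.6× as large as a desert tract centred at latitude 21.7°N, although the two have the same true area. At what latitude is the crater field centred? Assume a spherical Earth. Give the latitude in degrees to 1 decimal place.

On Mercator, (apparent₁)/(apparent₂) = sec²φ₁ / sec²φ₂ when true areas are equal.
cos²φ₂ / cos²φ₁ = 8.6  ⇒  cos φ₁ = cos 21.7° / √8.6 = 0.9291/2.933 = 0.3168.
φ₁ = arccos(0.3168) ≈ 71.5°.

71.5°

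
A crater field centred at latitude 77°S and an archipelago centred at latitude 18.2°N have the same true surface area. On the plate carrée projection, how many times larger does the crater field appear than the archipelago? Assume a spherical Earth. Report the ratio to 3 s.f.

4.22

In the plate carrée (x = Rλ, y = Rφ), meridians are true-scale (h = 1) and parallels are stretched by k = sec φ.
Areal scale at 77°: h·k = 1.000 × 4.445 = 4.445.
Areal scale at 18.2°: h·k = 1.000 × 1.053 = 1.053.
Ratio = 4.445/1.053 ≈ 4.22.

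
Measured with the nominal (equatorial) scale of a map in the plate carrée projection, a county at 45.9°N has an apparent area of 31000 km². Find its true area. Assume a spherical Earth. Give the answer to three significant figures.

For the equirectangular projection with φ₀ = 0 (plate carrée), h = 1 along meridians and k = sec φ along parallels.
Areal scale = h·k = 1 × sec φ; at 45.9°, h = 1.000, k = 1.437, so h·k = 1.437.
True area = apparent / (areal scale) = 31000 / 1.437 ≈ 21600 km².

21600 km²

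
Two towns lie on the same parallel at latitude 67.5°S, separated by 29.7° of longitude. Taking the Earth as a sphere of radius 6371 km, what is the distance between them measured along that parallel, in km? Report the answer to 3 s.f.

Arc length along a parallel = R cos φ · Δλ (with Δλ in radians).
= 6371 × cos 67.5° × (29.7° × π/180) = 6371 × 0.3827 × 0.5184 ≈ 1260 km.

1260 km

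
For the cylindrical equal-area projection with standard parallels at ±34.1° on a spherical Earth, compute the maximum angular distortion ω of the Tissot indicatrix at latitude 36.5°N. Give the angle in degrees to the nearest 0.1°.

A cylindrical equal-area projection with standard parallel φ₀ has meridian scale h = cos φ / cos φ₀ and parallel scale k = cos φ₀ / cos φ (so areas are preserved, h·k = 1).
At 36.5°: h = 0.9708, k = 1.030; principal scales a = 1.030, b = 0.9708.
sin(ω/2) = (a − b)/(a + b) = 0.05934/2.001 = 0.02966, so ω = 2 arcsin(0.02966) ≈ 3.4°.

3.4°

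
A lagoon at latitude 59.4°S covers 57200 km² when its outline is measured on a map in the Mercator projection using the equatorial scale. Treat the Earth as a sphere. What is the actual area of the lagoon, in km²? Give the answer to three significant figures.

14800 km²

Mercator is conformal, so the point scale is isotropic: h = k = sec φ = 1/cos φ.
Areal scale = k² = sec²φ = 1/cos²(59.4°) = 1/0.5090² = 3.859.
True area = apparent / (areal scale) = 57200 / 3.859 ≈ 14800 km².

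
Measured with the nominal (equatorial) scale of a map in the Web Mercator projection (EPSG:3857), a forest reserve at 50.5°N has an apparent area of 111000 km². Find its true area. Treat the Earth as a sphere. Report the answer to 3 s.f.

44900 km²

For Mercator, h = k = sec φ (a conformal cylindrical projection has a single point scale, 1/cos φ).
Areal scale = k² = sec²φ = 1/cos²(50.5°) = 1/0.6361² = 2.472.
True area = apparent / (areal scale) = 111000 / 2.472 ≈ 44900 km².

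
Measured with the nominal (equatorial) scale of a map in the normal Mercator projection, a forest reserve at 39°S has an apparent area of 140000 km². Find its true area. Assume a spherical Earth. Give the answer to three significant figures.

84600 km²

The Mercator projection is conformal; its linear scale factor is the same in every direction and equals sec φ = 1/cos φ.
Areal scale = k² = sec²φ = 1/cos²(39°) = 1/0.7771² = 1.656.
True area = apparent / (areal scale) = 140000 / 1.656 ≈ 84600 km².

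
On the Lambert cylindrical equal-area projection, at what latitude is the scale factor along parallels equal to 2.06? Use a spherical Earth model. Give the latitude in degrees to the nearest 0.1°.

61.0°

The Lambert cylindrical equal-area projection is the cylindrical equal-area projection with its standard parallel at the equator (φ₀ = 0). Cylindrical equal-area (φ₀ = 0°): h = cos φ / cos 0° along meridians, k = cos 0° / cos φ along parallels; h·k = 1.
k = cos φ₀ / cos φ = 2.06  ⇒  cos φ = cos 0° / 2.06 = 0.4854.
φ = arccos(0.4854) ≈ 61.0°.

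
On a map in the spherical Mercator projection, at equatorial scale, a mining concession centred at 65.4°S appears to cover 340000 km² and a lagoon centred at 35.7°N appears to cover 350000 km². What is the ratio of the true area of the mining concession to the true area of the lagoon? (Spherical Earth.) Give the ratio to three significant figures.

On Mercator the areal scale is sec²φ, so true area = apparent × cos²φ.
True area of mining concession: 340000 × cos²(65.4°) = 340000 × 0.1733 = 58920 km².
True area of lagoon: 350000 × cos²(35.7°) = 350000 × 0.6595 = 230800 km².
Ratio = 58920 / 230800 ≈ 0.255.

0.255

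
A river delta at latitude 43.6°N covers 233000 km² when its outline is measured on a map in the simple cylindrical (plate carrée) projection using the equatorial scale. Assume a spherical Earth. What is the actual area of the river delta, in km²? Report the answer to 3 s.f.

169000 km²

Plate carrée maps x = Rλ, y = Rφ. The meridian scale is h = 1 and the parallel scale is k = 1/cos φ = sec φ.
Areal scale = h·k = 1 × sec φ; at 43.6°, h = 1.000, k = 1.381, so h·k = 1.381.
True area = apparent / (areal scale) = 233000 / 1.381 ≈ 169000 km².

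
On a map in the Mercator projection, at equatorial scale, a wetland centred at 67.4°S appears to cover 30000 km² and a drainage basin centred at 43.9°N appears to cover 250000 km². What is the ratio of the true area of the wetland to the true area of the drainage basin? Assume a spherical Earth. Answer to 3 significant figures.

On Mercator the areal scale is sec²φ, so true area = apparent × cos²φ.
True area of wetland: 30000 × cos²(67.4°) = 30000 × 0.1477 = 4430 km².
True area of drainage basin: 250000 × cos²(43.9°) = 250000 × 0.5192 = 129800 km².
Ratio = 4430 / 129800 ≈ 0.0341.

0.0341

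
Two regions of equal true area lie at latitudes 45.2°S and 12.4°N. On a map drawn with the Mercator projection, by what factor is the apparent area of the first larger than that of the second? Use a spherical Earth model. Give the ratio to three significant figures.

1.92

Mercator areal scale is sec²φ.
At 45.2°: sec²(45.2°) = 1/0.7046² = 2.014.
At 12.4°: sec²(12.4°) = 1/0.9767² = 1.048.
Ratio = 2.014/1.048 = cos²(12.4°)/cos²(45.2°) ≈ 1.92.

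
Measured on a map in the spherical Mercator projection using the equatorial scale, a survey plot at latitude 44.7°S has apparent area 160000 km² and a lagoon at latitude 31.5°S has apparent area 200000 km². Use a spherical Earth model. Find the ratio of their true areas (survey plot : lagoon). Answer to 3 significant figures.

Mercator's areal exaggeration is sec²φ; hence true area = (apparent area) · cos²φ.
True area of survey plot: 160000 × cos²(44.7°) = 160000 × 0.5052 = 80840 km².
True area of lagoon: 200000 × cos²(31.5°) = 200000 × 0.7270 = 145400 km².
Ratio = 80840 / 145400 ≈ 0.556.

0.556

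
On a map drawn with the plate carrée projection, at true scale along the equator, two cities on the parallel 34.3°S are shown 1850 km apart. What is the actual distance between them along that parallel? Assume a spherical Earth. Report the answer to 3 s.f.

1530 km

Plate carrée maps x = Rλ, y = Rφ. The meridian scale is h = 1 and the parallel scale is k = 1/cos φ = sec φ.
Along the parallel at 34.3°, map distances are exaggerated by k = sec 34.3° = 1.211.
True distance = 1850 / 1.211 = 1850 × cos 34.3° ≈ 1530 km.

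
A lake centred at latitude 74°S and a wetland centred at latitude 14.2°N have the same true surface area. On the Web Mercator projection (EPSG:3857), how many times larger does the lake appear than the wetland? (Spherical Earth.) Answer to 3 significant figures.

Mercator areal scale is sec²φ.
At 74°: sec²(74°) = 1/0.2756² = 13.16.
At 14.2°: sec²(14.2°) = 1/0.9694² = 1.064.
Ratio = 13.16/1.064 = cos²(14.2°)/cos²(74°) ≈ 12.4.

12.4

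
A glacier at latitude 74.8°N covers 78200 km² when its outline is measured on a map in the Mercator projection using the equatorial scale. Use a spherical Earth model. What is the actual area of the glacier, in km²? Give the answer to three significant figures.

5380 km²

Mercator is conformal, so the point scale is isotropic: h = k = sec φ = 1/cos φ.
Areal scale = k² = sec²φ = 1/cos²(74.8°) = 1/0.2622² = 14.55.
True area = apparent / (areal scale) = 78200 / 14.55 ≈ 5380 km².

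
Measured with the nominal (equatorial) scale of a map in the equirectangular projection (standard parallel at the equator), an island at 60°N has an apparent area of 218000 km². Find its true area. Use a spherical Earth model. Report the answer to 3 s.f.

109000 km²

Plate carrée maps x = Rλ, y = Rφ. The meridian scale is h = 1 and the parallel scale is k = 1/cos φ = sec φ.
Areal scale = h·k = 1 × sec φ; at 60°, h = 1.000, k = 2.000, so h·k = 2.000.
True area = apparent / (areal scale) = 218000 / 2.000 ≈ 109000 km².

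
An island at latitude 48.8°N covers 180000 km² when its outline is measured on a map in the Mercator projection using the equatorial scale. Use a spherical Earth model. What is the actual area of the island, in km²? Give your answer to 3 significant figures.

78100 km²

The Mercator projection is conformal; its linear scale factor is the same in every direction and equals sec φ = 1/cos φ.
Areal scale = k² = sec²φ = 1/cos²(48.8°) = 1/0.6587² = 2.305.
True area = apparent / (areal scale) = 180000 / 2.305 ≈ 78100 km².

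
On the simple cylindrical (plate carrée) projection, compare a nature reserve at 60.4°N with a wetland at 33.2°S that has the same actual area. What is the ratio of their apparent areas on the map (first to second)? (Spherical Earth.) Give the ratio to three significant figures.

1.69

In the plate carrée (x = Rλ, y = Rφ), meridians are true-scale (h = 1) and parallels are stretched by k = sec φ.
Areal scale at 60.4°: h·k = 1.000 × 2.025 = 2.025.
Areal scale at 33.2°: h·k = 1.000 × 1.195 = 1.195.
Ratio = 2.025/1.195 ≈ 1.69.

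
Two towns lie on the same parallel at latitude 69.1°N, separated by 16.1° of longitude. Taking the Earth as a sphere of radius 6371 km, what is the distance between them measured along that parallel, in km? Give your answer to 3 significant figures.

Arc length along a parallel = R cos φ · Δλ (with Δλ in radians).
= 6371 × cos 69.1° × (16.1° × π/180) = 6371 × 0.3567 × 0.2810 ≈ 639 km.

639 km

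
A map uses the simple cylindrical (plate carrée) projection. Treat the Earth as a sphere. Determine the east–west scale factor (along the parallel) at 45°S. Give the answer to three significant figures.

1.41

For the equirectangular projection with φ₀ = 0 (plate carrée), h = 1 along meridians and k = sec φ along parallels.
k = 1/cos 45° = 1/0.7071 = 1.414.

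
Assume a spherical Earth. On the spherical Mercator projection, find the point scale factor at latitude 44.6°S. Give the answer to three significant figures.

Mercator is conformal, so the point scale is isotropic: h = k = sec φ = 1/cos φ.
k = 1/cos 44.6° = 1/0.7120 = 1.404.

1.40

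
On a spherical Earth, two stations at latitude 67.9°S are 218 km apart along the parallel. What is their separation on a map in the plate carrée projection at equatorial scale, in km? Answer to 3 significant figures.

579 km

In the plate carrée (x = Rλ, y = Rφ), meridians are true-scale (h = 1) and parallels are stretched by k = sec φ.
Along the parallel, k = sec 67.9° = 1/0.3762 = 2.658.
Map distance = 218 × 2.658 ≈ 579 km.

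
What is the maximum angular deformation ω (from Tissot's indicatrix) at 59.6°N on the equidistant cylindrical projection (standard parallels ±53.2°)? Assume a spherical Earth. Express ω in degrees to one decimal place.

9.7°

With standard parallel φ₀ = 53.2°, the equirectangular projection gives x = Rλ cos φ₀, y = Rφ, so h = 1 and k = cos 53.2° / cos φ.
At 59.6°: h = 1.000, k = 1.184; principal scales a = 1.184, b = 1.000.
sin(ω/2) = (a − b)/(a + b) = 0.1838/2.184 = 0.08415, so ω = 2 arcsin(0.08415) ≈ 9.7°.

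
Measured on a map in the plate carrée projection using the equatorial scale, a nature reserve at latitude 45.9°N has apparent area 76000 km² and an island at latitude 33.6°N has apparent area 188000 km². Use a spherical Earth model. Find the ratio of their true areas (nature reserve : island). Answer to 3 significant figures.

0.338

On the plate carrée, areal scale = h·k = 1 × sec φ, so true area = apparent × cos φ.
True area of nature reserve: 76000 × cos(45.9°) = 76000 × 0.6959 = 52890 km².
True area of island: 188000 × cos(33.6°) = 188000 × 0.8329 = 156600 km².
Ratio = 52890 / 156600 ≈ 0.338.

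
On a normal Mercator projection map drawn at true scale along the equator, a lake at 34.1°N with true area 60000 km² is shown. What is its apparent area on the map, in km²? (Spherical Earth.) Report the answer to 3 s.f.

For Mercator, h = k = sec φ (a conformal cylindrical projection has a single point scale, 1/cos φ).
Areal scale = k² = sec²φ = 1/cos²(34.1°) = 1/0.8281² = 1.458.
Apparent area = 60000 × 1.458 ≈ 87500 km².

87500 km²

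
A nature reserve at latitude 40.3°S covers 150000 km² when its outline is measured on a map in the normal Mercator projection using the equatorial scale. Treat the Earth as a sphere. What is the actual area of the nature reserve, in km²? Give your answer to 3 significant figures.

87200 km²

For Mercator, h = k = sec φ (a conformal cylindrical projection has a single point scale, 1/cos φ).
Areal scale = k² = sec²φ = 1/cos²(40.3°) = 1/0.7627² = 1.719.
True area = apparent / (areal scale) = 150000 / 1.719 ≈ 87200 km².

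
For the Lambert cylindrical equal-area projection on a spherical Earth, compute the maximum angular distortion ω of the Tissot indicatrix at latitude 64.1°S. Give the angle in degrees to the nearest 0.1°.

The Lambert cylindrical equal-area projection is the cylindrical equal-area projection with its standard parallel at the equator (φ₀ = 0). A cylindrical equal-area projection with standard parallel φ₀ has meridian scale h = cos φ / cos φ₀ and parallel scale k = cos φ₀ / cos φ (so areas are preserved, h·k = 1).
At 64.1°: h = 0.4368, k = 2.289; principal scales a = 2.289, b = 0.4368.
sin(ω/2) = (a − b)/(a + b) = 1.853/2.726 = 0.6795, so ω = 2 arcsin(0.6795) ≈ 85.6°.

85.6°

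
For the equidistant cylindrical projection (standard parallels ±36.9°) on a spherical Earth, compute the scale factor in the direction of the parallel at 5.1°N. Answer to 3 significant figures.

0.803

In the equirectangular projection with standard parallel φ₀ = 36.9° (x = Rλ cos φ₀, y = Rφ), meridians are true-scale (h = 1) and the parallel scale is k = cos φ₀ / cos φ.
k = cos 36.9° / cos 5.1° = 0.7997/0.9960 = 0.8029.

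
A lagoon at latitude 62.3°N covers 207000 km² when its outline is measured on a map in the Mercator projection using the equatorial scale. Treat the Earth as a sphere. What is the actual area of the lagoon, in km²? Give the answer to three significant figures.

44700 km²

The Mercator projection is conformal; its linear scale factor is the same in every direction and equals sec φ = 1/cos φ.
Areal scale = k² = sec²φ = 1/cos²(62.3°) = 1/0.4648² = 4.628.
True area = apparent / (areal scale) = 207000 / 4.628 ≈ 44700 km².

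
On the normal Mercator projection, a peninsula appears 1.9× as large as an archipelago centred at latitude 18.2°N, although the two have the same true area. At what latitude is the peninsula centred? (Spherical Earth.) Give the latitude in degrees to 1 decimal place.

46.4°

On Mercator, (apparent₁)/(apparent₂) = sec²φ₁ / sec²φ₂ when true areas are equal.
cos²φ₂ / cos²φ₁ = 1.9  ⇒  cos φ₁ = cos 18.2° / √1.9 = 0.9500/1.378 = 0.6892.
φ₁ = arccos(0.6892) ≈ 46.4°.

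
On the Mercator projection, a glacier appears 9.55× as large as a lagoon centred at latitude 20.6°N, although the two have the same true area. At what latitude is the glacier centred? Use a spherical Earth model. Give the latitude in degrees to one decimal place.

On Mercator, (apparent₁)/(apparent₂) = sec²φ₁ / sec²φ₂ when true areas are equal.
cos²φ₂ / cos²φ₁ = 9.55  ⇒  cos φ₁ = cos 20.6° / √9.55 = 0.9361/3.090 = 0.3029.
φ₁ = arccos(0.3029) ≈ 72.4°.

72.4°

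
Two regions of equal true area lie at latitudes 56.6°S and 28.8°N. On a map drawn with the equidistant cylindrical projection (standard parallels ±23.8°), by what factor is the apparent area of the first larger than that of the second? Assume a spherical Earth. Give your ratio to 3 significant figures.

With standard parallel φ₀ = 23.8°, the equirectangular projection gives x = Rλ cos φ₀, y = Rφ, so h = 1 and k = cos 23.8° / cos φ.
Areal scale at 56.6°: h·k = 1.000 × 1.662 = 1.662.
Areal scale at 28.8°: h·k = 1.000 × 1.044 = 1.044.
Ratio = 1.662/1.044 ≈ 1.59.

1.59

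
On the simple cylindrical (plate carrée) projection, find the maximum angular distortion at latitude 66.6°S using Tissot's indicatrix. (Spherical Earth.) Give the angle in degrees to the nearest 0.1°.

Plate carrée maps x = Rλ, y = Rφ. The meridian scale is h = 1 and the parallel scale is k = 1/cos φ = sec φ.
At 66.6°: h = 1.000, k = 2.518; principal scales a = 2.518, b = 1.000.
sin(ω/2) = (a − b)/(a + b) = 1.518/3.518 = 0.4315, so ω = 2 arcsin(0.4315) ≈ 51.1°.

51.1°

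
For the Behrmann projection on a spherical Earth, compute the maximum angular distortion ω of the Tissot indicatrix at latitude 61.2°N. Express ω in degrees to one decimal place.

63.7°

The Behrmann projection is cylindrical equal-area with φ₀ = 30°. Cylindrical equal-area (φ₀ = 30°): h = cos φ / cos 30° along meridians, k = cos 30° / cos φ along parallels; h·k = 1.
At 61.2°: h = 0.5563, k = 1.798; principal scales a = 1.798, b = 0.5563.
sin(ω/2) = (a − b)/(a + b) = 1.241/2.354 = 0.5274, so ω = 2 arcsin(0.5274) ≈ 63.7°.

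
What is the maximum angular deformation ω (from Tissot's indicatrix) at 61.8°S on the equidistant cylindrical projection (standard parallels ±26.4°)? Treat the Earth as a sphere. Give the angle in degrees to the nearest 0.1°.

36.0°

In the equirectangular projection with standard parallel φ₀ = 26.4° (x = Rλ cos φ₀, y = Rφ), meridians are true-scale (h = 1) and the parallel scale is k = cos φ₀ / cos φ.
At 61.8°: h = 1.000, k = 1.895; principal scales a = 1.895, b = 1.000.
sin(ω/2) = (a − b)/(a + b) = 0.8955/2.895 = 0.3093, so ω = 2 arcsin(0.3093) ≈ 36.0°.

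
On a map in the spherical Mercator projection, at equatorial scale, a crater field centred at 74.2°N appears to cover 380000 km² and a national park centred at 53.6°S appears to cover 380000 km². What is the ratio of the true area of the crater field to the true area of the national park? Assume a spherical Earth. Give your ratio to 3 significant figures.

0.211

Mercator's areal exaggeration is sec²φ; hence true area = (apparent area) · cos²φ.
True area of crater field: 380000 × cos²(74.2°) = 380000 × 0.07414 = 28170 km².
True area of national park: 380000 × cos²(53.6°) = 380000 × 0.3521 = 133800 km².
Ratio = 28170 / 133800 ≈ 0.211.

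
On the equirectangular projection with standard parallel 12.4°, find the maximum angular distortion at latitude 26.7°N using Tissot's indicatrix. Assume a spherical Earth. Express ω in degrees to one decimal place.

5.1°

With standard parallel φ₀ = 12.4°, the equirectangular projection gives x = Rλ cos φ₀, y = Rφ, so h = 1 and k = cos 12.4° / cos φ.
At 26.7°: h = 1.000, k = 1.093; principal scales a = 1.093, b = 1.000.
sin(ω/2) = (a − b)/(a + b) = 0.09324/2.093 = 0.04454, so ω = 2 arcsin(0.04454) ≈ 5.1°.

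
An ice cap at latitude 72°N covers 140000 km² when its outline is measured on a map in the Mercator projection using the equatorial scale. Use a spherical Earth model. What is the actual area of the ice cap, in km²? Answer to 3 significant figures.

The Mercator projection is conformal; its linear scale factor is the same in every direction and equals sec φ = 1/cos φ.
Areal scale = k² = sec²φ = 1/cos²(72°) = 1/0.3090² = 10.47.
True area = apparent / (areal scale) = 140000 / 10.47 ≈ 13400 km².

13400 km²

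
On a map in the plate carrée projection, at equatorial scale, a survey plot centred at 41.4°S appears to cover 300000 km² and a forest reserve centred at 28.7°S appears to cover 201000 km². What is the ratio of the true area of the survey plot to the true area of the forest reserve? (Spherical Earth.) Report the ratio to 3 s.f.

On the plate carrée, areal scale = h·k = 1 × sec φ, so true area = apparent × cos φ.
True area of survey plot: 300000 × cos(41.4°) = 300000 × 0.7501 = 225000 km².
True area of forest reserve: 201000 × cos(28.7°) = 201000 × 0.8771 = 176300 km².
Ratio = 225000 / 176300 ≈ 1.28.

1.28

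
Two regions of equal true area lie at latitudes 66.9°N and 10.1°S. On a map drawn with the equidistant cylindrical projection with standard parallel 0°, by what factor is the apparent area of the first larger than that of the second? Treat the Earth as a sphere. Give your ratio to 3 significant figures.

2.51

For the equirectangular projection with φ₀ = 0 (plate carrée), h = 1 along meridians and k = sec φ along parallels.
Areal scale at 66.9°: h·k = 1.000 × 2.549 = 2.549.
Areal scale at 10.1°: h·k = 1.000 × 1.016 = 1.016.
Ratio = 2.549/1.016 ≈ 2.51.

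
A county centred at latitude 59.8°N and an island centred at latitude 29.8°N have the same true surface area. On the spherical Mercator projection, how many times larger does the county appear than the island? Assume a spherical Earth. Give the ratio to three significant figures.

Mercator is conformal with k = sec φ, so areal scale = k² = sec²φ.
At 59.8°: sec²(59.8°) = 1/0.5030² = 3.952.
At 29.8°: sec²(29.8°) = 1/0.8678² = 1.328.
Ratio = 3.952/1.328 = cos²(29.8°)/cos²(59.8°) ≈ 2.98.

2.98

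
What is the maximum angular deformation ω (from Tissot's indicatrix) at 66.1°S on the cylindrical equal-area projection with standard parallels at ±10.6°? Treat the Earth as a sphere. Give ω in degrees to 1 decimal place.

90.4°

For cylindrical equal-area with standard parallel φ₀, h = cos φ / cos φ₀ and k = cos φ₀ / cos φ, so h·k = 1.
At 66.1°: h = 0.4122, k = 2.426; principal scales a = 2.426, b = 0.4122.
sin(ω/2) = (a − b)/(a + b) = 2.014/2.838 = 0.7096, so ω = 2 arcsin(0.7096) ≈ 90.4°.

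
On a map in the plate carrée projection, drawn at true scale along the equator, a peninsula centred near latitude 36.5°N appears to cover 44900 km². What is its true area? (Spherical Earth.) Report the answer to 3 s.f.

In the plate carrée (x = Rλ, y = Rφ), meridians are true-scale (h = 1) and parallels are stretched by k = sec φ.
Areal scale = h·k = 1 × sec φ; at 36.5°, h = 1.000, k = 1.244, so h·k = 1.244.
True area = apparent / (areal scale) = 44900 / 1.244 ≈ 36100 km².

36100 km²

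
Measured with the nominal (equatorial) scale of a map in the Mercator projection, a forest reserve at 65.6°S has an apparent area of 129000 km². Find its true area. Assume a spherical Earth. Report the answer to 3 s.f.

22000 km²

For Mercator, h = k = sec φ (a conformal cylindrical projection has a single point scale, 1/cos φ).
Areal scale = k² = sec²φ = 1/cos²(65.6°) = 1/0.4131² = 5.860.
True area = apparent / (areal scale) = 129000 / 5.860 ≈ 22000 km².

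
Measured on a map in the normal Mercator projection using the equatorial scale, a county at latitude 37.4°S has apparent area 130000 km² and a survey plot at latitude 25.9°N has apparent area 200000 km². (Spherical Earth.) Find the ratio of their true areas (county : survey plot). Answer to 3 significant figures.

Mercator's areal exaggeration is sec²φ; hence true area = (apparent area) · cos²φ.
True area of county: 130000 × cos²(37.4°) = 130000 × 0.6311 = 82040 km².
True area of survey plot: 200000 × cos²(25.9°) = 200000 × 0.8092 = 161800 km².
Ratio = 82040 / 161800 ≈ 0.507.

0.507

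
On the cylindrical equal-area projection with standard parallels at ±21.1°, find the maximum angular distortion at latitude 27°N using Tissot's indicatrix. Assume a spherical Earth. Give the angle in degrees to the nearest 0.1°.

Cylindrical equal-area (φ₀ = 21.1°): h = cos φ / cos 21.1° along meridians, k = cos 21.1° / cos φ along parallels; h·k = 1.
At 27°: h = 0.9550, k = 1.047; principal scales a = 1.047, b = 0.9550.
sin(ω/2) = (a − b)/(a + b) = 0.09204/2.002 = 0.04597, so ω = 2 arcsin(0.04597) ≈ 5.3°.

5.3°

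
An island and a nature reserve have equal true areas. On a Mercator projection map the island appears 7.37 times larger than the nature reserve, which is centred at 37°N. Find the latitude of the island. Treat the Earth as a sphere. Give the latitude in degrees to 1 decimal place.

72.9°

Mercator areal scale is sec²φ, so apparent-area ratio = sec²φ₁ / sec²φ₂ = cos²φ₂ / cos²φ₁.
cos²φ₂ / cos²φ₁ = 7.37  ⇒  cos φ₁ = cos 37° / √7.37 = 0.7986/2.715 = 0.2942.
φ₁ = arccos(0.2942) ≈ 72.9°.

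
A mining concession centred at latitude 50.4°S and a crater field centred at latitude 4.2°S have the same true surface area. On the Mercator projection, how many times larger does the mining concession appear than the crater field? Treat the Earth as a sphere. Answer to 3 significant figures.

On Mercator, area is exaggerated by sec²φ = 1/cos²φ.
At 50.4°: sec²(50.4°) = 1/0.6374² = 2.461.
At 4.2°: sec²(4.2°) = 1/0.9973² = 1.005.
Ratio = 2.461/1.005 = cos²(4.2°)/cos²(50.4°) ≈ 2.45.

2.45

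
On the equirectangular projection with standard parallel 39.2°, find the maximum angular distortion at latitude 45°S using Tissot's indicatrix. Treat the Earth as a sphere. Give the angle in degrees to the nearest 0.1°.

5.2°

In the equirectangular projection with standard parallel φ₀ = 39.2° (x = Rλ cos φ₀, y = Rφ), meridians are true-scale (h = 1) and the parallel scale is k = cos φ₀ / cos φ.
At 45°: h = 1.000, k = 1.096; principal scales a = 1.096, b = 1.000.
sin(ω/2) = (a − b)/(a + b) = 0.09594/2.096 = 0.04577, so ω = 2 arcsin(0.04577) ≈ 5.2°.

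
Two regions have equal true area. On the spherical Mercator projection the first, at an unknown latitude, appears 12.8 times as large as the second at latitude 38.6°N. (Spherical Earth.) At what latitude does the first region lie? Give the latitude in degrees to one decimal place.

Mercator areal scale is sec²φ, so apparent-area ratio = sec²φ₁ / sec²φ₂ = cos²φ₂ / cos²φ₁.
cos²φ₂ / cos²φ₁ = 12.8  ⇒  cos φ₁ = cos 38.6° / √12.8 = 0.7815/3.578 = 0.2184.
φ₁ = arccos(0.2184) ≈ 77.4°.

77.4°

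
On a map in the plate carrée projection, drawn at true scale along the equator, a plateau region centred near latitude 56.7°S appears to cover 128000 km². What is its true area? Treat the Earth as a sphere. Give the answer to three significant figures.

In the plate carrée (x = Rλ, y = Rφ), meridians are true-scale (h = 1) and parallels are stretched by k = sec φ.
Areal scale = h·k = 1 × sec φ; at 56.7°, h = 1.000, k = 1.821, so h·k = 1.821.
True area = apparent / (areal scale) = 128000 / 1.821 ≈ 70300 km².

70300 km²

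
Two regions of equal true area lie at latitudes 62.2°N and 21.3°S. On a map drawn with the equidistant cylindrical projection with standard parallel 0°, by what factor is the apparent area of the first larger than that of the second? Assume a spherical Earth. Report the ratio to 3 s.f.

2.00

In the plate carrée (x = Rλ, y = Rφ), meridians are true-scale (h = 1) and parallels are stretched by k = sec φ.
Areal scale at 62.2°: h·k = 1.000 × 2.144 = 2.144.
Areal scale at 21.3°: h·k = 1.000 × 1.073 = 1.073.
Ratio = 2.144/1.073 ≈ 2.00.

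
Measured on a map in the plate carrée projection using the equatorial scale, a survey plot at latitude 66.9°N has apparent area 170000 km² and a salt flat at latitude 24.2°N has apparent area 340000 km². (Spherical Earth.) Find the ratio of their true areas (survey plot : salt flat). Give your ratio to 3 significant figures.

On the plate carrée, areal scale = h·k = 1 × sec φ, so true area = apparent × cos φ.
True area of survey plot: 170000 × cos(66.9°) = 170000 × 0.3923 = 66700 km².
True area of salt flat: 340000 × cos(24.2°) = 340000 × 0.9121 = 310100 km².
Ratio = 66700 / 310100 ≈ 0.215.

0.215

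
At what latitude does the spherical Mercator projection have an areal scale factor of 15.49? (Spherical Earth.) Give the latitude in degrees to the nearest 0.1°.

75.3°

Mercator areal scale is sec²φ.
sec²φ = 15.49  ⇒  cos²φ = 0.06456  ⇒  cos φ = 0.2541.
φ = arccos(0.2541) ≈ 75.3°.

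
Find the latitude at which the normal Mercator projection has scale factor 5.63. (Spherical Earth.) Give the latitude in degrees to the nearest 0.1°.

Mercator scale is k = sec φ = 1/cos φ.
1/cos φ = 5.63  ⇒  cos φ = 0.1776  ⇒  φ = arccos(0.1776) ≈ 79.8°.

79.8°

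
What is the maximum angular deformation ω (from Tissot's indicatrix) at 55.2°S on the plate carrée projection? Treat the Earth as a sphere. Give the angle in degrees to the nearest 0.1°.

For the equirectangular projection with φ₀ = 0 (plate carrée), h = 1 along meridians and k = sec φ along parallels.
At 55.2°: h = 1.000, k = 1.752; principal scales a = 1.752, b = 1.000.
sin(ω/2) = (a − b)/(a + b) = 0.7522/2.752 = 0.2733, so ω = 2 arcsin(0.2733) ≈ 31.7°.

31.7°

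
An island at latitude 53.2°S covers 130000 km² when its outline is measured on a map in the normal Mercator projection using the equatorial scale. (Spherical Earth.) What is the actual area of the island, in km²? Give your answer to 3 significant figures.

The Mercator projection is conformal; its linear scale factor is the same in every direction and equals sec φ = 1/cos φ.
Areal scale = k² = sec²φ = 1/cos²(53.2°) = 1/0.5990² = 2.787.
True area = apparent / (areal scale) = 130000 / 2.787 ≈ 46600 km².

46600 km²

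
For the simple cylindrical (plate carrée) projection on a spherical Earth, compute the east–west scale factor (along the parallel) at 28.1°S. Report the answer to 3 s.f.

1.13

In the plate carrée (x = Rλ, y = Rφ), meridians are true-scale (h = 1) and parallels are stretched by k = sec φ.
k = 1/cos 28.1° = 1/0.8821 = 1.134.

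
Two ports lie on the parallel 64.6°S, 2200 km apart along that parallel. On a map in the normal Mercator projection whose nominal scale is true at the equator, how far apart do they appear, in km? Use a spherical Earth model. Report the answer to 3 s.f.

The Mercator projection is conformal; its linear scale factor is the same in every direction and equals sec φ = 1/cos φ.
Along the parallel, k = sec 64.6° = 1/0.4289 = 2.331.
Map distance = 2200 × 2.331 ≈ 5130 km.

5130 km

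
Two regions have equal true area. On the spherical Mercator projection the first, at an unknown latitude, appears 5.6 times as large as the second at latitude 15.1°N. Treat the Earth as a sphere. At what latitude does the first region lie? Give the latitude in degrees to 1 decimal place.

65.9°

Mercator areal scale is sec²φ, so apparent-area ratio = sec²φ₁ / sec²φ₂ = cos²φ₂ / cos²φ₁.
cos²φ₂ / cos²φ₁ = 5.6  ⇒  cos φ₁ = cos 15.1° / √5.6 = 0.9655/2.366 = 0.4080.
φ₁ = arccos(0.4080) ≈ 65.9°.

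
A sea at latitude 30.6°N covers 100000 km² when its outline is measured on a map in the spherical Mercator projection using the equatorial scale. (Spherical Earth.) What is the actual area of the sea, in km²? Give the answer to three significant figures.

74100 km²

For Mercator, h = k = sec φ (a conformal cylindrical projection has a single point scale, 1/cos φ).
Areal scale = k² = sec²φ = 1/cos²(30.6°) = 1/0.8607² = 1.350.
True area = apparent / (areal scale) = 100000 / 1.350 ≈ 74100 km².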